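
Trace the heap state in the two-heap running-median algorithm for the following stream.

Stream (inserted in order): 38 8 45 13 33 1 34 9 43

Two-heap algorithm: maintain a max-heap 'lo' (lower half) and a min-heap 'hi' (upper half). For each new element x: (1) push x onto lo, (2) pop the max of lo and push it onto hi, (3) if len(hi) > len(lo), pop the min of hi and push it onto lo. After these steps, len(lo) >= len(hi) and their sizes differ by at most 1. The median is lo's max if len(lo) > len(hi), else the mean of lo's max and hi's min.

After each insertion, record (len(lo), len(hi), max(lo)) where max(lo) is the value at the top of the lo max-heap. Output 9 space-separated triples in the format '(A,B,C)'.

Step 1: insert 38 -> lo=[38] hi=[] -> (len(lo)=1, len(hi)=0, max(lo)=38)
Step 2: insert 8 -> lo=[8] hi=[38] -> (len(lo)=1, len(hi)=1, max(lo)=8)
Step 3: insert 45 -> lo=[8, 38] hi=[45] -> (len(lo)=2, len(hi)=1, max(lo)=38)
Step 4: insert 13 -> lo=[8, 13] hi=[38, 45] -> (len(lo)=2, len(hi)=2, max(lo)=13)
Step 5: insert 33 -> lo=[8, 13, 33] hi=[38, 45] -> (len(lo)=3, len(hi)=2, max(lo)=33)
Step 6: insert 1 -> lo=[1, 8, 13] hi=[33, 38, 45] -> (len(lo)=3, len(hi)=3, max(lo)=13)
Step 7: insert 34 -> lo=[1, 8, 13, 33] hi=[34, 38, 45] -> (len(lo)=4, len(hi)=3, max(lo)=33)
Step 8: insert 9 -> lo=[1, 8, 9, 13] hi=[33, 34, 38, 45] -> (len(lo)=4, len(hi)=4, max(lo)=13)
Step 9: insert 43 -> lo=[1, 8, 9, 13, 33] hi=[34, 38, 43, 45] -> (len(lo)=5, len(hi)=4, max(lo)=33)

Answer: (1,0,38) (1,1,8) (2,1,38) (2,2,13) (3,2,33) (3,3,13) (4,3,33) (4,4,13) (5,4,33)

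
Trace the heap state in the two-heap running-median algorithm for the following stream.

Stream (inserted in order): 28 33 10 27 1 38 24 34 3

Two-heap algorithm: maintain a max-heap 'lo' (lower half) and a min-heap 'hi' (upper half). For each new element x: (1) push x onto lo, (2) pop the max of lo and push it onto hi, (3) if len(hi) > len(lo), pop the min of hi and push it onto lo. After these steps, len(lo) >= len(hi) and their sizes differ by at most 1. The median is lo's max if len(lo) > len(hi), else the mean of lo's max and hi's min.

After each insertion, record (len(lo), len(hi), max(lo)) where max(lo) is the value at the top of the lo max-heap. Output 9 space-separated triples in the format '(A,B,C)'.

Step 1: insert 28 -> lo=[28] hi=[] -> (len(lo)=1, len(hi)=0, max(lo)=28)
Step 2: insert 33 -> lo=[28] hi=[33] -> (len(lo)=1, len(hi)=1, max(lo)=28)
Step 3: insert 10 -> lo=[10, 28] hi=[33] -> (len(lo)=2, len(hi)=1, max(lo)=28)
Step 4: insert 27 -> lo=[10, 27] hi=[28, 33] -> (len(lo)=2, len(hi)=2, max(lo)=27)
Step 5: insert 1 -> lo=[1, 10, 27] hi=[28, 33] -> (len(lo)=3, len(hi)=2, max(lo)=27)
Step 6: insert 38 -> lo=[1, 10, 27] hi=[28, 33, 38] -> (len(lo)=3, len(hi)=3, max(lo)=27)
Step 7: insert 24 -> lo=[1, 10, 24, 27] hi=[28, 33, 38] -> (len(lo)=4, len(hi)=3, max(lo)=27)
Step 8: insert 34 -> lo=[1, 10, 24, 27] hi=[28, 33, 34, 38] -> (len(lo)=4, len(hi)=4, max(lo)=27)
Step 9: insert 3 -> lo=[1, 3, 10, 24, 27] hi=[28, 33, 34, 38] -> (len(lo)=5, len(hi)=4, max(lo)=27)

Answer: (1,0,28) (1,1,28) (2,1,28) (2,2,27) (3,2,27) (3,3,27) (4,3,27) (4,4,27) (5,4,27)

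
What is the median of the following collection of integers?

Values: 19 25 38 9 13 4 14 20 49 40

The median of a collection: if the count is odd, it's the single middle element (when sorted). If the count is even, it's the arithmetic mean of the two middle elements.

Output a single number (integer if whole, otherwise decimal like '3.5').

Answer: 19.5

Derivation:
Step 1: insert 19 -> lo=[19] (size 1, max 19) hi=[] (size 0) -> median=19
Step 2: insert 25 -> lo=[19] (size 1, max 19) hi=[25] (size 1, min 25) -> median=22
Step 3: insert 38 -> lo=[19, 25] (size 2, max 25) hi=[38] (size 1, min 38) -> median=25
Step 4: insert 9 -> lo=[9, 19] (size 2, max 19) hi=[25, 38] (size 2, min 25) -> median=22
Step 5: insert 13 -> lo=[9, 13, 19] (size 3, max 19) hi=[25, 38] (size 2, min 25) -> median=19
Step 6: insert 4 -> lo=[4, 9, 13] (size 3, max 13) hi=[19, 25, 38] (size 3, min 19) -> median=16
Step 7: insert 14 -> lo=[4, 9, 13, 14] (size 4, max 14) hi=[19, 25, 38] (size 3, min 19) -> median=14
Step 8: insert 20 -> lo=[4, 9, 13, 14] (size 4, max 14) hi=[19, 20, 25, 38] (size 4, min 19) -> median=16.5
Step 9: insert 49 -> lo=[4, 9, 13, 14, 19] (size 5, max 19) hi=[20, 25, 38, 49] (size 4, min 20) -> median=19
Step 10: insert 40 -> lo=[4, 9, 13, 14, 19] (size 5, max 19) hi=[20, 25, 38, 40, 49] (size 5, min 20) -> median=19.5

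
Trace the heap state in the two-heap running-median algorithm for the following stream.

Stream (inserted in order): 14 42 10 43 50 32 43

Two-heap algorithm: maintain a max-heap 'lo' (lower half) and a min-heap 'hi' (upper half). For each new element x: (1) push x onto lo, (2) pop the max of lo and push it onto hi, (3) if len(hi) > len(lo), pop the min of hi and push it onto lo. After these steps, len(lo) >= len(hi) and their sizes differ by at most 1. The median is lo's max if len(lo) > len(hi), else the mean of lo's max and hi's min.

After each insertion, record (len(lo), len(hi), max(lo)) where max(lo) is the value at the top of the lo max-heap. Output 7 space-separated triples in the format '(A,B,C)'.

Answer: (1,0,14) (1,1,14) (2,1,14) (2,2,14) (3,2,42) (3,3,32) (4,3,42)

Derivation:
Step 1: insert 14 -> lo=[14] hi=[] -> (len(lo)=1, len(hi)=0, max(lo)=14)
Step 2: insert 42 -> lo=[14] hi=[42] -> (len(lo)=1, len(hi)=1, max(lo)=14)
Step 3: insert 10 -> lo=[10, 14] hi=[42] -> (len(lo)=2, len(hi)=1, max(lo)=14)
Step 4: insert 43 -> lo=[10, 14] hi=[42, 43] -> (len(lo)=2, len(hi)=2, max(lo)=14)
Step 5: insert 50 -> lo=[10, 14, 42] hi=[43, 50] -> (len(lo)=3, len(hi)=2, max(lo)=42)
Step 6: insert 32 -> lo=[10, 14, 32] hi=[42, 43, 50] -> (len(lo)=3, len(hi)=3, max(lo)=32)
Step 7: insert 43 -> lo=[10, 14, 32, 42] hi=[43, 43, 50] -> (len(lo)=4, len(hi)=3, max(lo)=42)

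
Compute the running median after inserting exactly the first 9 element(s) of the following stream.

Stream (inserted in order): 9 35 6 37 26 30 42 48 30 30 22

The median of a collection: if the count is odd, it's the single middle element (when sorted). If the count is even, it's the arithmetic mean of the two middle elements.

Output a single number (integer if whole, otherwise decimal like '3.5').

Step 1: insert 9 -> lo=[9] (size 1, max 9) hi=[] (size 0) -> median=9
Step 2: insert 35 -> lo=[9] (size 1, max 9) hi=[35] (size 1, min 35) -> median=22
Step 3: insert 6 -> lo=[6, 9] (size 2, max 9) hi=[35] (size 1, min 35) -> median=9
Step 4: insert 37 -> lo=[6, 9] (size 2, max 9) hi=[35, 37] (size 2, min 35) -> median=22
Step 5: insert 26 -> lo=[6, 9, 26] (size 3, max 26) hi=[35, 37] (size 2, min 35) -> median=26
Step 6: insert 30 -> lo=[6, 9, 26] (size 3, max 26) hi=[30, 35, 37] (size 3, min 30) -> median=28
Step 7: insert 42 -> lo=[6, 9, 26, 30] (size 4, max 30) hi=[35, 37, 42] (size 3, min 35) -> median=30
Step 8: insert 48 -> lo=[6, 9, 26, 30] (size 4, max 30) hi=[35, 37, 42, 48] (size 4, min 35) -> median=32.5
Step 9: insert 30 -> lo=[6, 9, 26, 30, 30] (size 5, max 30) hi=[35, 37, 42, 48] (size 4, min 35) -> median=30

Answer: 30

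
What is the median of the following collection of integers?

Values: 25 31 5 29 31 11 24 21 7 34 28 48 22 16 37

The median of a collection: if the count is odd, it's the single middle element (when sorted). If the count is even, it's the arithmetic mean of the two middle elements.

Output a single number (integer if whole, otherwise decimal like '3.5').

Step 1: insert 25 -> lo=[25] (size 1, max 25) hi=[] (size 0) -> median=25
Step 2: insert 31 -> lo=[25] (size 1, max 25) hi=[31] (size 1, min 31) -> median=28
Step 3: insert 5 -> lo=[5, 25] (size 2, max 25) hi=[31] (size 1, min 31) -> median=25
Step 4: insert 29 -> lo=[5, 25] (size 2, max 25) hi=[29, 31] (size 2, min 29) -> median=27
Step 5: insert 31 -> lo=[5, 25, 29] (size 3, max 29) hi=[31, 31] (size 2, min 31) -> median=29
Step 6: insert 11 -> lo=[5, 11, 25] (size 3, max 25) hi=[29, 31, 31] (size 3, min 29) -> median=27
Step 7: insert 24 -> lo=[5, 11, 24, 25] (size 4, max 25) hi=[29, 31, 31] (size 3, min 29) -> median=25
Step 8: insert 21 -> lo=[5, 11, 21, 24] (size 4, max 24) hi=[25, 29, 31, 31] (size 4, min 25) -> median=24.5
Step 9: insert 7 -> lo=[5, 7, 11, 21, 24] (size 5, max 24) hi=[25, 29, 31, 31] (size 4, min 25) -> median=24
Step 10: insert 34 -> lo=[5, 7, 11, 21, 24] (size 5, max 24) hi=[25, 29, 31, 31, 34] (size 5, min 25) -> median=24.5
Step 11: insert 28 -> lo=[5, 7, 11, 21, 24, 25] (size 6, max 25) hi=[28, 29, 31, 31, 34] (size 5, min 28) -> median=25
Step 12: insert 48 -> lo=[5, 7, 11, 21, 24, 25] (size 6, max 25) hi=[28, 29, 31, 31, 34, 48] (size 6, min 28) -> median=26.5
Step 13: insert 22 -> lo=[5, 7, 11, 21, 22, 24, 25] (size 7, max 25) hi=[28, 29, 31, 31, 34, 48] (size 6, min 28) -> median=25
Step 14: insert 16 -> lo=[5, 7, 11, 16, 21, 22, 24] (size 7, max 24) hi=[25, 28, 29, 31, 31, 34, 48] (size 7, min 25) -> median=24.5
Step 15: insert 37 -> lo=[5, 7, 11, 16, 21, 22, 24, 25] (size 8, max 25) hi=[28, 29, 31, 31, 34, 37, 48] (size 7, min 28) -> median=25

Answer: 25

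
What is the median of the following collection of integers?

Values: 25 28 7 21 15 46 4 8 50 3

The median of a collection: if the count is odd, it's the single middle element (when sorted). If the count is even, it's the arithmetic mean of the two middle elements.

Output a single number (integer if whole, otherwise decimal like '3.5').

Answer: 18

Derivation:
Step 1: insert 25 -> lo=[25] (size 1, max 25) hi=[] (size 0) -> median=25
Step 2: insert 28 -> lo=[25] (size 1, max 25) hi=[28] (size 1, min 28) -> median=26.5
Step 3: insert 7 -> lo=[7, 25] (size 2, max 25) hi=[28] (size 1, min 28) -> median=25
Step 4: insert 21 -> lo=[7, 21] (size 2, max 21) hi=[25, 28] (size 2, min 25) -> median=23
Step 5: insert 15 -> lo=[7, 15, 21] (size 3, max 21) hi=[25, 28] (size 2, min 25) -> median=21
Step 6: insert 46 -> lo=[7, 15, 21] (size 3, max 21) hi=[25, 28, 46] (size 3, min 25) -> median=23
Step 7: insert 4 -> lo=[4, 7, 15, 21] (size 4, max 21) hi=[25, 28, 46] (size 3, min 25) -> median=21
Step 8: insert 8 -> lo=[4, 7, 8, 15] (size 4, max 15) hi=[21, 25, 28, 46] (size 4, min 21) -> median=18
Step 9: insert 50 -> lo=[4, 7, 8, 15, 21] (size 5, max 21) hi=[25, 28, 46, 50] (size 4, min 25) -> median=21
Step 10: insert 3 -> lo=[3, 4, 7, 8, 15] (size 5, max 15) hi=[21, 25, 28, 46, 50] (size 5, min 21) -> median=18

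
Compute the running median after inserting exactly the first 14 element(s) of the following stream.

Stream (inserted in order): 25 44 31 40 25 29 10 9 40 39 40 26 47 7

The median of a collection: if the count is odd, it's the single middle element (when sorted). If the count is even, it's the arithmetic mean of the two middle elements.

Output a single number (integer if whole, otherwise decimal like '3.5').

Step 1: insert 25 -> lo=[25] (size 1, max 25) hi=[] (size 0) -> median=25
Step 2: insert 44 -> lo=[25] (size 1, max 25) hi=[44] (size 1, min 44) -> median=34.5
Step 3: insert 31 -> lo=[25, 31] (size 2, max 31) hi=[44] (size 1, min 44) -> median=31
Step 4: insert 40 -> lo=[25, 31] (size 2, max 31) hi=[40, 44] (size 2, min 40) -> median=35.5
Step 5: insert 25 -> lo=[25, 25, 31] (size 3, max 31) hi=[40, 44] (size 2, min 40) -> median=31
Step 6: insert 29 -> lo=[25, 25, 29] (size 3, max 29) hi=[31, 40, 44] (size 3, min 31) -> median=30
Step 7: insert 10 -> lo=[10, 25, 25, 29] (size 4, max 29) hi=[31, 40, 44] (size 3, min 31) -> median=29
Step 8: insert 9 -> lo=[9, 10, 25, 25] (size 4, max 25) hi=[29, 31, 40, 44] (size 4, min 29) -> median=27
Step 9: insert 40 -> lo=[9, 10, 25, 25, 29] (size 5, max 29) hi=[31, 40, 40, 44] (size 4, min 31) -> median=29
Step 10: insert 39 -> lo=[9, 10, 25, 25, 29] (size 5, max 29) hi=[31, 39, 40, 40, 44] (size 5, min 31) -> median=30
Step 11: insert 40 -> lo=[9, 10, 25, 25, 29, 31] (size 6, max 31) hi=[39, 40, 40, 40, 44] (size 5, min 39) -> median=31
Step 12: insert 26 -> lo=[9, 10, 25, 25, 26, 29] (size 6, max 29) hi=[31, 39, 40, 40, 40, 44] (size 6, min 31) -> median=30
Step 13: insert 47 -> lo=[9, 10, 25, 25, 26, 29, 31] (size 7, max 31) hi=[39, 40, 40, 40, 44, 47] (size 6, min 39) -> median=31
Step 14: insert 7 -> lo=[7, 9, 10, 25, 25, 26, 29] (size 7, max 29) hi=[31, 39, 40, 40, 40, 44, 47] (size 7, min 31) -> median=30

Answer: 30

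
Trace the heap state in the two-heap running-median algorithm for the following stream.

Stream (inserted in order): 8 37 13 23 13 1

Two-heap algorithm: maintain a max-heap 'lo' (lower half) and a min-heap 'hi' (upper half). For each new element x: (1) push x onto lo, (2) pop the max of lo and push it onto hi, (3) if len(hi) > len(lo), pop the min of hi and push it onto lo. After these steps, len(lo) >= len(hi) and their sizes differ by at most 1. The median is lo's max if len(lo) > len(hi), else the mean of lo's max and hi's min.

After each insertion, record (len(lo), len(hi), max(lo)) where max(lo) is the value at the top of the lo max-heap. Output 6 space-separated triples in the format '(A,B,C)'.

Step 1: insert 8 -> lo=[8] hi=[] -> (len(lo)=1, len(hi)=0, max(lo)=8)
Step 2: insert 37 -> lo=[8] hi=[37] -> (len(lo)=1, len(hi)=1, max(lo)=8)
Step 3: insert 13 -> lo=[8, 13] hi=[37] -> (len(lo)=2, len(hi)=1, max(lo)=13)
Step 4: insert 23 -> lo=[8, 13] hi=[23, 37] -> (len(lo)=2, len(hi)=2, max(lo)=13)
Step 5: insert 13 -> lo=[8, 13, 13] hi=[23, 37] -> (len(lo)=3, len(hi)=2, max(lo)=13)
Step 6: insert 1 -> lo=[1, 8, 13] hi=[13, 23, 37] -> (len(lo)=3, len(hi)=3, max(lo)=13)

Answer: (1,0,8) (1,1,8) (2,1,13) (2,2,13) (3,2,13) (3,3,13)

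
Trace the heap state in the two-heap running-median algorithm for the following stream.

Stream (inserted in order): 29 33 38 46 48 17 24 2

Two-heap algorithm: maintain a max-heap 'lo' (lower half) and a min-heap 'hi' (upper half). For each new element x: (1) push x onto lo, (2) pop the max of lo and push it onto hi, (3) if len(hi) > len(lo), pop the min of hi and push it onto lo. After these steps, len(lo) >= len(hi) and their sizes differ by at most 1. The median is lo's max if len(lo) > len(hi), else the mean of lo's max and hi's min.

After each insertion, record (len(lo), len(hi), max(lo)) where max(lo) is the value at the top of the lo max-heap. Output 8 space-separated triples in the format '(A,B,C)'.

Answer: (1,0,29) (1,1,29) (2,1,33) (2,2,33) (3,2,38) (3,3,33) (4,3,33) (4,4,29)

Derivation:
Step 1: insert 29 -> lo=[29] hi=[] -> (len(lo)=1, len(hi)=0, max(lo)=29)
Step 2: insert 33 -> lo=[29] hi=[33] -> (len(lo)=1, len(hi)=1, max(lo)=29)
Step 3: insert 38 -> lo=[29, 33] hi=[38] -> (len(lo)=2, len(hi)=1, max(lo)=33)
Step 4: insert 46 -> lo=[29, 33] hi=[38, 46] -> (len(lo)=2, len(hi)=2, max(lo)=33)
Step 5: insert 48 -> lo=[29, 33, 38] hi=[46, 48] -> (len(lo)=3, len(hi)=2, max(lo)=38)
Step 6: insert 17 -> lo=[17, 29, 33] hi=[38, 46, 48] -> (len(lo)=3, len(hi)=3, max(lo)=33)
Step 7: insert 24 -> lo=[17, 24, 29, 33] hi=[38, 46, 48] -> (len(lo)=4, len(hi)=3, max(lo)=33)
Step 8: insert 2 -> lo=[2, 17, 24, 29] hi=[33, 38, 46, 48] -> (len(lo)=4, len(hi)=4, max(lo)=29)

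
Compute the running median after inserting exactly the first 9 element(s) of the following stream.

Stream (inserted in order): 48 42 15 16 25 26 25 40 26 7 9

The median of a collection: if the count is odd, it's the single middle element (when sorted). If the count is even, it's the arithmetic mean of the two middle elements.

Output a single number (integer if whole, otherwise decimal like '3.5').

Step 1: insert 48 -> lo=[48] (size 1, max 48) hi=[] (size 0) -> median=48
Step 2: insert 42 -> lo=[42] (size 1, max 42) hi=[48] (size 1, min 48) -> median=45
Step 3: insert 15 -> lo=[15, 42] (size 2, max 42) hi=[48] (size 1, min 48) -> median=42
Step 4: insert 16 -> lo=[15, 16] (size 2, max 16) hi=[42, 48] (size 2, min 42) -> median=29
Step 5: insert 25 -> lo=[15, 16, 25] (size 3, max 25) hi=[42, 48] (size 2, min 42) -> median=25
Step 6: insert 26 -> lo=[15, 16, 25] (size 3, max 25) hi=[26, 42, 48] (size 3, min 26) -> median=25.5
Step 7: insert 25 -> lo=[15, 16, 25, 25] (size 4, max 25) hi=[26, 42, 48] (size 3, min 26) -> median=25
Step 8: insert 40 -> lo=[15, 16, 25, 25] (size 4, max 25) hi=[26, 40, 42, 48] (size 4, min 26) -> median=25.5
Step 9: insert 26 -> lo=[15, 16, 25, 25, 26] (size 5, max 26) hi=[26, 40, 42, 48] (size 4, min 26) -> median=26

Answer: 26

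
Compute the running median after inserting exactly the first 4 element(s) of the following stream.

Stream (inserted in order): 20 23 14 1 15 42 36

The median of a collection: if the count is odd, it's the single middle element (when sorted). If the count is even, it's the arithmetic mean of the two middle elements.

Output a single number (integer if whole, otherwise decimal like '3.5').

Answer: 17

Derivation:
Step 1: insert 20 -> lo=[20] (size 1, max 20) hi=[] (size 0) -> median=20
Step 2: insert 23 -> lo=[20] (size 1, max 20) hi=[23] (size 1, min 23) -> median=21.5
Step 3: insert 14 -> lo=[14, 20] (size 2, max 20) hi=[23] (size 1, min 23) -> median=20
Step 4: insert 1 -> lo=[1, 14] (size 2, max 14) hi=[20, 23] (size 2, min 20) -> median=17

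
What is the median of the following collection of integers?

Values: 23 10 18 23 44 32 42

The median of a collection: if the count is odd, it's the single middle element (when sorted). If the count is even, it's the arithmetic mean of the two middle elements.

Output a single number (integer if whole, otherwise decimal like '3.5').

Answer: 23

Derivation:
Step 1: insert 23 -> lo=[23] (size 1, max 23) hi=[] (size 0) -> median=23
Step 2: insert 10 -> lo=[10] (size 1, max 10) hi=[23] (size 1, min 23) -> median=16.5
Step 3: insert 18 -> lo=[10, 18] (size 2, max 18) hi=[23] (size 1, min 23) -> median=18
Step 4: insert 23 -> lo=[10, 18] (size 2, max 18) hi=[23, 23] (size 2, min 23) -> median=20.5
Step 5: insert 44 -> lo=[10, 18, 23] (size 3, max 23) hi=[23, 44] (size 2, min 23) -> median=23
Step 6: insert 32 -> lo=[10, 18, 23] (size 3, max 23) hi=[23, 32, 44] (size 3, min 23) -> median=23
Step 7: insert 42 -> lo=[10, 18, 23, 23] (size 4, max 23) hi=[32, 42, 44] (size 3, min 32) -> median=23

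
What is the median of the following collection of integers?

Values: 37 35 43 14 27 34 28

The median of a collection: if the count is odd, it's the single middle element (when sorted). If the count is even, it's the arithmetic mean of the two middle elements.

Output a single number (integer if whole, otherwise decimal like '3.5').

Answer: 34

Derivation:
Step 1: insert 37 -> lo=[37] (size 1, max 37) hi=[] (size 0) -> median=37
Step 2: insert 35 -> lo=[35] (size 1, max 35) hi=[37] (size 1, min 37) -> median=36
Step 3: insert 43 -> lo=[35, 37] (size 2, max 37) hi=[43] (size 1, min 43) -> median=37
Step 4: insert 14 -> lo=[14, 35] (size 2, max 35) hi=[37, 43] (size 2, min 37) -> median=36
Step 5: insert 27 -> lo=[14, 27, 35] (size 3, max 35) hi=[37, 43] (size 2, min 37) -> median=35
Step 6: insert 34 -> lo=[14, 27, 34] (size 3, max 34) hi=[35, 37, 43] (size 3, min 35) -> median=34.5
Step 7: insert 28 -> lo=[14, 27, 28, 34] (size 4, max 34) hi=[35, 37, 43] (size 3, min 35) -> median=34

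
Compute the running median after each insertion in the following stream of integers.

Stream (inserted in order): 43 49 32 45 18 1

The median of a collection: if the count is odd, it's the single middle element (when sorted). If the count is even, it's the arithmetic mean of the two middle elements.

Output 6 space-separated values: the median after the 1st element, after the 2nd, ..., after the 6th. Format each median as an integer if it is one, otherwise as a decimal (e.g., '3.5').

Step 1: insert 43 -> lo=[43] (size 1, max 43) hi=[] (size 0) -> median=43
Step 2: insert 49 -> lo=[43] (size 1, max 43) hi=[49] (size 1, min 49) -> median=46
Step 3: insert 32 -> lo=[32, 43] (size 2, max 43) hi=[49] (size 1, min 49) -> median=43
Step 4: insert 45 -> lo=[32, 43] (size 2, max 43) hi=[45, 49] (size 2, min 45) -> median=44
Step 5: insert 18 -> lo=[18, 32, 43] (size 3, max 43) hi=[45, 49] (size 2, min 45) -> median=43
Step 6: insert 1 -> lo=[1, 18, 32] (size 3, max 32) hi=[43, 45, 49] (size 3, min 43) -> median=37.5

Answer: 43 46 43 44 43 37.5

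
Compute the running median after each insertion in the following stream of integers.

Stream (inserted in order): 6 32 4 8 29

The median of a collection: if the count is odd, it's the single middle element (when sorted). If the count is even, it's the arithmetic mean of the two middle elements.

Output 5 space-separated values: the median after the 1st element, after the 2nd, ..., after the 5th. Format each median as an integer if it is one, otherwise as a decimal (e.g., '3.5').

Step 1: insert 6 -> lo=[6] (size 1, max 6) hi=[] (size 0) -> median=6
Step 2: insert 32 -> lo=[6] (size 1, max 6) hi=[32] (size 1, min 32) -> median=19
Step 3: insert 4 -> lo=[4, 6] (size 2, max 6) hi=[32] (size 1, min 32) -> median=6
Step 4: insert 8 -> lo=[4, 6] (size 2, max 6) hi=[8, 32] (size 2, min 8) -> median=7
Step 5: insert 29 -> lo=[4, 6, 8] (size 3, max 8) hi=[29, 32] (size 2, min 29) -> median=8

Answer: 6 19 6 7 8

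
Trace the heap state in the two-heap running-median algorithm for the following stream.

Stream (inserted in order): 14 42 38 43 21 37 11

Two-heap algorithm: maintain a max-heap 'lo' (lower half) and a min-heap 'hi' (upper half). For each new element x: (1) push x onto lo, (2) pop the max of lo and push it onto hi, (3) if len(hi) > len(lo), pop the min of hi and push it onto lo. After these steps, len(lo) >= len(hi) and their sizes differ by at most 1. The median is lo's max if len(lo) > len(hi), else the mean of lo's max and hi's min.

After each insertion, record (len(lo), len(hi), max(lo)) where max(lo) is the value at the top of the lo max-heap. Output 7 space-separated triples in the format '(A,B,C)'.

Step 1: insert 14 -> lo=[14] hi=[] -> (len(lo)=1, len(hi)=0, max(lo)=14)
Step 2: insert 42 -> lo=[14] hi=[42] -> (len(lo)=1, len(hi)=1, max(lo)=14)
Step 3: insert 38 -> lo=[14, 38] hi=[42] -> (len(lo)=2, len(hi)=1, max(lo)=38)
Step 4: insert 43 -> lo=[14, 38] hi=[42, 43] -> (len(lo)=2, len(hi)=2, max(lo)=38)
Step 5: insert 21 -> lo=[14, 21, 38] hi=[42, 43] -> (len(lo)=3, len(hi)=2, max(lo)=38)
Step 6: insert 37 -> lo=[14, 21, 37] hi=[38, 42, 43] -> (len(lo)=3, len(hi)=3, max(lo)=37)
Step 7: insert 11 -> lo=[11, 14, 21, 37] hi=[38, 42, 43] -> (len(lo)=4, len(hi)=3, max(lo)=37)

Answer: (1,0,14) (1,1,14) (2,1,38) (2,2,38) (3,2,38) (3,3,37) (4,3,37)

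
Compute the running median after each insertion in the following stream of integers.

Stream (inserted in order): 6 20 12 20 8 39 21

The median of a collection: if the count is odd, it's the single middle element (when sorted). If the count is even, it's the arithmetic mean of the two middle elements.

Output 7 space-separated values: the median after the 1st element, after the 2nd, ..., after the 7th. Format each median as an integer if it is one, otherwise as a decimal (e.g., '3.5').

Step 1: insert 6 -> lo=[6] (size 1, max 6) hi=[] (size 0) -> median=6
Step 2: insert 20 -> lo=[6] (size 1, max 6) hi=[20] (size 1, min 20) -> median=13
Step 3: insert 12 -> lo=[6, 12] (size 2, max 12) hi=[20] (size 1, min 20) -> median=12
Step 4: insert 20 -> lo=[6, 12] (size 2, max 12) hi=[20, 20] (size 2, min 20) -> median=16
Step 5: insert 8 -> lo=[6, 8, 12] (size 3, max 12) hi=[20, 20] (size 2, min 20) -> median=12
Step 6: insert 39 -> lo=[6, 8, 12] (size 3, max 12) hi=[20, 20, 39] (size 3, min 20) -> median=16
Step 7: insert 21 -> lo=[6, 8, 12, 20] (size 4, max 20) hi=[20, 21, 39] (size 3, min 20) -> median=20

Answer: 6 13 12 16 12 16 20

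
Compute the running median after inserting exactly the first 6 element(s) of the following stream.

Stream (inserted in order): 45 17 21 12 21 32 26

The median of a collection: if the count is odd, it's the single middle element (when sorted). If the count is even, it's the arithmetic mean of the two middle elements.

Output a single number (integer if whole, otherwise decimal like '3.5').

Step 1: insert 45 -> lo=[45] (size 1, max 45) hi=[] (size 0) -> median=45
Step 2: insert 17 -> lo=[17] (size 1, max 17) hi=[45] (size 1, min 45) -> median=31
Step 3: insert 21 -> lo=[17, 21] (size 2, max 21) hi=[45] (size 1, min 45) -> median=21
Step 4: insert 12 -> lo=[12, 17] (size 2, max 17) hi=[21, 45] (size 2, min 21) -> median=19
Step 5: insert 21 -> lo=[12, 17, 21] (size 3, max 21) hi=[21, 45] (size 2, min 21) -> median=21
Step 6: insert 32 -> lo=[12, 17, 21] (size 3, max 21) hi=[21, 32, 45] (size 3, min 21) -> median=21

Answer: 21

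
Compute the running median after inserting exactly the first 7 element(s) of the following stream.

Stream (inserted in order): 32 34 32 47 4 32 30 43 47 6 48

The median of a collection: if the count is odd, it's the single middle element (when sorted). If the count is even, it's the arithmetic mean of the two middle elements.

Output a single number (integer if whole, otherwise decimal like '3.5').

Step 1: insert 32 -> lo=[32] (size 1, max 32) hi=[] (size 0) -> median=32
Step 2: insert 34 -> lo=[32] (size 1, max 32) hi=[34] (size 1, min 34) -> median=33
Step 3: insert 32 -> lo=[32, 32] (size 2, max 32) hi=[34] (size 1, min 34) -> median=32
Step 4: insert 47 -> lo=[32, 32] (size 2, max 32) hi=[34, 47] (size 2, min 34) -> median=33
Step 5: insert 4 -> lo=[4, 32, 32] (size 3, max 32) hi=[34, 47] (size 2, min 34) -> median=32
Step 6: insert 32 -> lo=[4, 32, 32] (size 3, max 32) hi=[32, 34, 47] (size 3, min 32) -> median=32
Step 7: insert 30 -> lo=[4, 30, 32, 32] (size 4, max 32) hi=[32, 34, 47] (size 3, min 32) -> median=32

Answer: 32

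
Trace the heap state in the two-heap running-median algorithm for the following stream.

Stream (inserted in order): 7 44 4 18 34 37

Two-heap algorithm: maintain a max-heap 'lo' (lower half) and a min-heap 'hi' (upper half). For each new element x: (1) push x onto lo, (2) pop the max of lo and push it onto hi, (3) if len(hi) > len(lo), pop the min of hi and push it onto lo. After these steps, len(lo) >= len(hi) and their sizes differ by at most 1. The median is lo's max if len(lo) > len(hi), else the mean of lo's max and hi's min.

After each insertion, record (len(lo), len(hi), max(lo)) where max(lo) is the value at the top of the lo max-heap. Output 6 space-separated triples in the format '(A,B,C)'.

Step 1: insert 7 -> lo=[7] hi=[] -> (len(lo)=1, len(hi)=0, max(lo)=7)
Step 2: insert 44 -> lo=[7] hi=[44] -> (len(lo)=1, len(hi)=1, max(lo)=7)
Step 3: insert 4 -> lo=[4, 7] hi=[44] -> (len(lo)=2, len(hi)=1, max(lo)=7)
Step 4: insert 18 -> lo=[4, 7] hi=[18, 44] -> (len(lo)=2, len(hi)=2, max(lo)=7)
Step 5: insert 34 -> lo=[4, 7, 18] hi=[34, 44] -> (len(lo)=3, len(hi)=2, max(lo)=18)
Step 6: insert 37 -> lo=[4, 7, 18] hi=[34, 37, 44] -> (len(lo)=3, len(hi)=3, max(lo)=18)

Answer: (1,0,7) (1,1,7) (2,1,7) (2,2,7) (3,2,18) (3,3,18)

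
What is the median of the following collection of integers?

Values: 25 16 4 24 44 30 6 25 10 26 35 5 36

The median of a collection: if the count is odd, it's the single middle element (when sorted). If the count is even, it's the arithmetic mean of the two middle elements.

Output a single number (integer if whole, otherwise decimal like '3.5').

Answer: 25

Derivation:
Step 1: insert 25 -> lo=[25] (size 1, max 25) hi=[] (size 0) -> median=25
Step 2: insert 16 -> lo=[16] (size 1, max 16) hi=[25] (size 1, min 25) -> median=20.5
Step 3: insert 4 -> lo=[4, 16] (size 2, max 16) hi=[25] (size 1, min 25) -> median=16
Step 4: insert 24 -> lo=[4, 16] (size 2, max 16) hi=[24, 25] (size 2, min 24) -> median=20
Step 5: insert 44 -> lo=[4, 16, 24] (size 3, max 24) hi=[25, 44] (size 2, min 25) -> median=24
Step 6: insert 30 -> lo=[4, 16, 24] (size 3, max 24) hi=[25, 30, 44] (size 3, min 25) -> median=24.5
Step 7: insert 6 -> lo=[4, 6, 16, 24] (size 4, max 24) hi=[25, 30, 44] (size 3, min 25) -> median=24
Step 8: insert 25 -> lo=[4, 6, 16, 24] (size 4, max 24) hi=[25, 25, 30, 44] (size 4, min 25) -> median=24.5
Step 9: insert 10 -> lo=[4, 6, 10, 16, 24] (size 5, max 24) hi=[25, 25, 30, 44] (size 4, min 25) -> median=24
Step 10: insert 26 -> lo=[4, 6, 10, 16, 24] (size 5, max 24) hi=[25, 25, 26, 30, 44] (size 5, min 25) -> median=24.5
Step 11: insert 35 -> lo=[4, 6, 10, 16, 24, 25] (size 6, max 25) hi=[25, 26, 30, 35, 44] (size 5, min 25) -> median=25
Step 12: insert 5 -> lo=[4, 5, 6, 10, 16, 24] (size 6, max 24) hi=[25, 25, 26, 30, 35, 44] (size 6, min 25) -> median=24.5
Step 13: insert 36 -> lo=[4, 5, 6, 10, 16, 24, 25] (size 7, max 25) hi=[25, 26, 30, 35, 36, 44] (size 6, min 25) -> median=25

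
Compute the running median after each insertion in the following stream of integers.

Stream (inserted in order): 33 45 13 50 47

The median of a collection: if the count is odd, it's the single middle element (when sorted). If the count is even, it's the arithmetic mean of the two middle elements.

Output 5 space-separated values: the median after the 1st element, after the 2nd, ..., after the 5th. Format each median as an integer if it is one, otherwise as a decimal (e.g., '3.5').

Step 1: insert 33 -> lo=[33] (size 1, max 33) hi=[] (size 0) -> median=33
Step 2: insert 45 -> lo=[33] (size 1, max 33) hi=[45] (size 1, min 45) -> median=39
Step 3: insert 13 -> lo=[13, 33] (size 2, max 33) hi=[45] (size 1, min 45) -> median=33
Step 4: insert 50 -> lo=[13, 33] (size 2, max 33) hi=[45, 50] (size 2, min 45) -> median=39
Step 5: insert 47 -> lo=[13, 33, 45] (size 3, max 45) hi=[47, 50] (size 2, min 47) -> median=45

Answer: 33 39 33 39 45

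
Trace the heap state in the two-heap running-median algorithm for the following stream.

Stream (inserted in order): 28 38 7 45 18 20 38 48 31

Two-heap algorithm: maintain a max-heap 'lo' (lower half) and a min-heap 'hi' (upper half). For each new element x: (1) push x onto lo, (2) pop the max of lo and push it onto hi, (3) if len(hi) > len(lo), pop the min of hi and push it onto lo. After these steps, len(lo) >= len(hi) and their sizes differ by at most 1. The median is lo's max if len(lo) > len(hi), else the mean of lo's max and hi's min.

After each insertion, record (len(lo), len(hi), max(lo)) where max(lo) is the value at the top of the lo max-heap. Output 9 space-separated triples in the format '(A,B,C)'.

Step 1: insert 28 -> lo=[28] hi=[] -> (len(lo)=1, len(hi)=0, max(lo)=28)
Step 2: insert 38 -> lo=[28] hi=[38] -> (len(lo)=1, len(hi)=1, max(lo)=28)
Step 3: insert 7 -> lo=[7, 28] hi=[38] -> (len(lo)=2, len(hi)=1, max(lo)=28)
Step 4: insert 45 -> lo=[7, 28] hi=[38, 45] -> (len(lo)=2, len(hi)=2, max(lo)=28)
Step 5: insert 18 -> lo=[7, 18, 28] hi=[38, 45] -> (len(lo)=3, len(hi)=2, max(lo)=28)
Step 6: insert 20 -> lo=[7, 18, 20] hi=[28, 38, 45] -> (len(lo)=3, len(hi)=3, max(lo)=20)
Step 7: insert 38 -> lo=[7, 18, 20, 28] hi=[38, 38, 45] -> (len(lo)=4, len(hi)=3, max(lo)=28)
Step 8: insert 48 -> lo=[7, 18, 20, 28] hi=[38, 38, 45, 48] -> (len(lo)=4, len(hi)=4, max(lo)=28)
Step 9: insert 31 -> lo=[7, 18, 20, 28, 31] hi=[38, 38, 45, 48] -> (len(lo)=5, len(hi)=4, max(lo)=31)

Answer: (1,0,28) (1,1,28) (2,1,28) (2,2,28) (3,2,28) (3,3,20) (4,3,28) (4,4,28) (5,4,31)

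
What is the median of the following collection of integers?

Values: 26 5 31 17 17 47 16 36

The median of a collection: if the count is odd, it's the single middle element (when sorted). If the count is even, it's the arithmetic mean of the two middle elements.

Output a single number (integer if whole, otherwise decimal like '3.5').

Answer: 21.5

Derivation:
Step 1: insert 26 -> lo=[26] (size 1, max 26) hi=[] (size 0) -> median=26
Step 2: insert 5 -> lo=[5] (size 1, max 5) hi=[26] (size 1, min 26) -> median=15.5
Step 3: insert 31 -> lo=[5, 26] (size 2, max 26) hi=[31] (size 1, min 31) -> median=26
Step 4: insert 17 -> lo=[5, 17] (size 2, max 17) hi=[26, 31] (size 2, min 26) -> median=21.5
Step 5: insert 17 -> lo=[5, 17, 17] (size 3, max 17) hi=[26, 31] (size 2, min 26) -> median=17
Step 6: insert 47 -> lo=[5, 17, 17] (size 3, max 17) hi=[26, 31, 47] (size 3, min 26) -> median=21.5
Step 7: insert 16 -> lo=[5, 16, 17, 17] (size 4, max 17) hi=[26, 31, 47] (size 3, min 26) -> median=17
Step 8: insert 36 -> lo=[5, 16, 17, 17] (size 4, max 17) hi=[26, 31, 36, 47] (size 4, min 26) -> median=21.5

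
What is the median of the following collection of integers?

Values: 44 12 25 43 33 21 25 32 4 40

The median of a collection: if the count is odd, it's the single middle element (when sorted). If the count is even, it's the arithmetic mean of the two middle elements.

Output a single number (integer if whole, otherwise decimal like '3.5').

Step 1: insert 44 -> lo=[44] (size 1, max 44) hi=[] (size 0) -> median=44
Step 2: insert 12 -> lo=[12] (size 1, max 12) hi=[44] (size 1, min 44) -> median=28
Step 3: insert 25 -> lo=[12, 25] (size 2, max 25) hi=[44] (size 1, min 44) -> median=25
Step 4: insert 43 -> lo=[12, 25] (size 2, max 25) hi=[43, 44] (size 2, min 43) -> median=34
Step 5: insert 33 -> lo=[12, 25, 33] (size 3, max 33) hi=[43, 44] (size 2, min 43) -> median=33
Step 6: insert 21 -> lo=[12, 21, 25] (size 3, max 25) hi=[33, 43, 44] (size 3, min 33) -> median=29
Step 7: insert 25 -> lo=[12, 21, 25, 25] (size 4, max 25) hi=[33, 43, 44] (size 3, min 33) -> median=25
Step 8: insert 32 -> lo=[12, 21, 25, 25] (size 4, max 25) hi=[32, 33, 43, 44] (size 4, min 32) -> median=28.5
Step 9: insert 4 -> lo=[4, 12, 21, 25, 25] (size 5, max 25) hi=[32, 33, 43, 44] (size 4, min 32) -> median=25
Step 10: insert 40 -> lo=[4, 12, 21, 25, 25] (size 5, max 25) hi=[32, 33, 40, 43, 44] (size 5, min 32) -> median=28.5

Answer: 28.5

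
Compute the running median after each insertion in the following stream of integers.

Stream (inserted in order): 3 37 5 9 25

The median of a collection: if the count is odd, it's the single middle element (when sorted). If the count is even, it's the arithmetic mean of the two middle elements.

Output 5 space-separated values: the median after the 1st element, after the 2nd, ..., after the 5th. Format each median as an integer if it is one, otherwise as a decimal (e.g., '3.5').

Step 1: insert 3 -> lo=[3] (size 1, max 3) hi=[] (size 0) -> median=3
Step 2: insert 37 -> lo=[3] (size 1, max 3) hi=[37] (size 1, min 37) -> median=20
Step 3: insert 5 -> lo=[3, 5] (size 2, max 5) hi=[37] (size 1, min 37) -> median=5
Step 4: insert 9 -> lo=[3, 5] (size 2, max 5) hi=[9, 37] (size 2, min 9) -> median=7
Step 5: insert 25 -> lo=[3, 5, 9] (size 3, max 9) hi=[25, 37] (size 2, min 25) -> median=9

Answer: 3 20 5 7 9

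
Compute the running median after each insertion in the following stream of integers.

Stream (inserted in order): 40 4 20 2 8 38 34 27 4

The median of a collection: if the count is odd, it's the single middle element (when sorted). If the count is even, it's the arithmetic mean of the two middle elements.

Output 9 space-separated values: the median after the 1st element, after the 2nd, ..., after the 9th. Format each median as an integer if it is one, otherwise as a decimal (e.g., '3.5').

Step 1: insert 40 -> lo=[40] (size 1, max 40) hi=[] (size 0) -> median=40
Step 2: insert 4 -> lo=[4] (size 1, max 4) hi=[40] (size 1, min 40) -> median=22
Step 3: insert 20 -> lo=[4, 20] (size 2, max 20) hi=[40] (size 1, min 40) -> median=20
Step 4: insert 2 -> lo=[2, 4] (size 2, max 4) hi=[20, 40] (size 2, min 20) -> median=12
Step 5: insert 8 -> lo=[2, 4, 8] (size 3, max 8) hi=[20, 40] (size 2, min 20) -> median=8
Step 6: insert 38 -> lo=[2, 4, 8] (size 3, max 8) hi=[20, 38, 40] (size 3, min 20) -> median=14
Step 7: insert 34 -> lo=[2, 4, 8, 20] (size 4, max 20) hi=[34, 38, 40] (size 3, min 34) -> median=20
Step 8: insert 27 -> lo=[2, 4, 8, 20] (size 4, max 20) hi=[27, 34, 38, 40] (size 4, min 27) -> median=23.5
Step 9: insert 4 -> lo=[2, 4, 4, 8, 20] (size 5, max 20) hi=[27, 34, 38, 40] (size 4, min 27) -> median=20

Answer: 40 22 20 12 8 14 20 23.5 20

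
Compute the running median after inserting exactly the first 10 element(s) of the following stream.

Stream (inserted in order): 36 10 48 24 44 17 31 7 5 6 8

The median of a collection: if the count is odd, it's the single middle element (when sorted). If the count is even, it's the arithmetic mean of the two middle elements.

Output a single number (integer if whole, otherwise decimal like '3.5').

Answer: 20.5

Derivation:
Step 1: insert 36 -> lo=[36] (size 1, max 36) hi=[] (size 0) -> median=36
Step 2: insert 10 -> lo=[10] (size 1, max 10) hi=[36] (size 1, min 36) -> median=23
Step 3: insert 48 -> lo=[10, 36] (size 2, max 36) hi=[48] (size 1, min 48) -> median=36
Step 4: insert 24 -> lo=[10, 24] (size 2, max 24) hi=[36, 48] (size 2, min 36) -> median=30
Step 5: insert 44 -> lo=[10, 24, 36] (size 3, max 36) hi=[44, 48] (size 2, min 44) -> median=36
Step 6: insert 17 -> lo=[10, 17, 24] (size 3, max 24) hi=[36, 44, 48] (size 3, min 36) -> median=30
Step 7: insert 31 -> lo=[10, 17, 24, 31] (size 4, max 31) hi=[36, 44, 48] (size 3, min 36) -> median=31
Step 8: insert 7 -> lo=[7, 10, 17, 24] (size 4, max 24) hi=[31, 36, 44, 48] (size 4, min 31) -> median=27.5
Step 9: insert 5 -> lo=[5, 7, 10, 17, 24] (size 5, max 24) hi=[31, 36, 44, 48] (size 4, min 31) -> median=24
Step 10: insert 6 -> lo=[5, 6, 7, 10, 17] (size 5, max 17) hi=[24, 31, 36, 44, 48] (size 5, min 24) -> median=20.5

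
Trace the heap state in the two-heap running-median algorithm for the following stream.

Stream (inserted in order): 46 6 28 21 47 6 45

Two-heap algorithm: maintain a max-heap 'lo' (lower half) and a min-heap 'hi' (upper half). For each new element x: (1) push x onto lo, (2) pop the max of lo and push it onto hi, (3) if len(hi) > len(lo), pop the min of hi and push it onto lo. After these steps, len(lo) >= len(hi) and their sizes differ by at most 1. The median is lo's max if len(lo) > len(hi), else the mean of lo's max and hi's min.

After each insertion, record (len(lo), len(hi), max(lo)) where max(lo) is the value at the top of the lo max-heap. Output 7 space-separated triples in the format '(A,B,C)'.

Answer: (1,0,46) (1,1,6) (2,1,28) (2,2,21) (3,2,28) (3,3,21) (4,3,28)

Derivation:
Step 1: insert 46 -> lo=[46] hi=[] -> (len(lo)=1, len(hi)=0, max(lo)=46)
Step 2: insert 6 -> lo=[6] hi=[46] -> (len(lo)=1, len(hi)=1, max(lo)=6)
Step 3: insert 28 -> lo=[6, 28] hi=[46] -> (len(lo)=2, len(hi)=1, max(lo)=28)
Step 4: insert 21 -> lo=[6, 21] hi=[28, 46] -> (len(lo)=2, len(hi)=2, max(lo)=21)
Step 5: insert 47 -> lo=[6, 21, 28] hi=[46, 47] -> (len(lo)=3, len(hi)=2, max(lo)=28)
Step 6: insert 6 -> lo=[6, 6, 21] hi=[28, 46, 47] -> (len(lo)=3, len(hi)=3, max(lo)=21)
Step 7: insert 45 -> lo=[6, 6, 21, 28] hi=[45, 46, 47] -> (len(lo)=4, len(hi)=3, max(lo)=28)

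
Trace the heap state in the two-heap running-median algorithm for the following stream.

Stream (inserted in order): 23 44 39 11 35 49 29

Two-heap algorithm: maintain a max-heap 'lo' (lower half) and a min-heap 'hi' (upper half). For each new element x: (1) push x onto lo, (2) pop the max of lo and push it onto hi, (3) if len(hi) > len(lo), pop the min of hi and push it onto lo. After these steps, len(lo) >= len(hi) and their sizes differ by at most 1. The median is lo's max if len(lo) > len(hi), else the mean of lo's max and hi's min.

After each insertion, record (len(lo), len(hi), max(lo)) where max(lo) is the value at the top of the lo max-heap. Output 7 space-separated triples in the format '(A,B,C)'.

Step 1: insert 23 -> lo=[23] hi=[] -> (len(lo)=1, len(hi)=0, max(lo)=23)
Step 2: insert 44 -> lo=[23] hi=[44] -> (len(lo)=1, len(hi)=1, max(lo)=23)
Step 3: insert 39 -> lo=[23, 39] hi=[44] -> (len(lo)=2, len(hi)=1, max(lo)=39)
Step 4: insert 11 -> lo=[11, 23] hi=[39, 44] -> (len(lo)=2, len(hi)=2, max(lo)=23)
Step 5: insert 35 -> lo=[11, 23, 35] hi=[39, 44] -> (len(lo)=3, len(hi)=2, max(lo)=35)
Step 6: insert 49 -> lo=[11, 23, 35] hi=[39, 44, 49] -> (len(lo)=3, len(hi)=3, max(lo)=35)
Step 7: insert 29 -> lo=[11, 23, 29, 35] hi=[39, 44, 49] -> (len(lo)=4, len(hi)=3, max(lo)=35)

Answer: (1,0,23) (1,1,23) (2,1,39) (2,2,23) (3,2,35) (3,3,35) (4,3,35)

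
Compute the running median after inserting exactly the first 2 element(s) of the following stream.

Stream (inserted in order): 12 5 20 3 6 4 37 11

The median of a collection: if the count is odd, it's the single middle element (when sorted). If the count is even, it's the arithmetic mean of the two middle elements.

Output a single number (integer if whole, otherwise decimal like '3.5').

Step 1: insert 12 -> lo=[12] (size 1, max 12) hi=[] (size 0) -> median=12
Step 2: insert 5 -> lo=[5] (size 1, max 5) hi=[12] (size 1, min 12) -> median=8.5

Answer: 8.5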